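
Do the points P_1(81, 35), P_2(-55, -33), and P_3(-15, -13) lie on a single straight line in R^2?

Yes

P_1P_2 = (-136, -68), P_1P_3 = (-96, -48).
Twice the signed area of △P_1P_2P_3 is (-136)(-48) − (-68)(-96) = 0.
The triangle is degenerate (zero area), so the points are collinear.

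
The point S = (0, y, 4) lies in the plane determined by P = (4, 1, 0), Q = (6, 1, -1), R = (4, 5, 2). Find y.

A normal to the plane is n = PQ × PR = (4, -4, 8).
S lies in the plane iff n · PS = 0.
This gives (-4)y + (20) = 0, so y = 5.

5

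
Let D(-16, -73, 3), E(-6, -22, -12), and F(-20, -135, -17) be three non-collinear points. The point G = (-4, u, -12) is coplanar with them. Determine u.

-7

A normal to the plane is n = DE × DF = (-1950, 260, -416).
G lies in the plane iff n · DG = 0.
This gives (260)u + (1820) = 0, so u = -7.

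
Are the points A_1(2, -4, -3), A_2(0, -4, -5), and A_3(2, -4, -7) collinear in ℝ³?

No

A_1A_2 = (-2, 0, -2), A_1A_3 = (0, 0, -4).
A_1A_2 × A_1A_3 = (0, -8, 0).
The cross product is nonzero, so the points do not lie on one line.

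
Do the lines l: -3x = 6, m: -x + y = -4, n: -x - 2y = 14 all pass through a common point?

Intersecting l and m: solving the 2×2 system gives (x, y) = (-2, -6).
Substitute into n: (-1)(-2) + (-2)(-6) = 14.
This equals 14, so (-2, -6) lies on all three lines and they are concurrent.

Yes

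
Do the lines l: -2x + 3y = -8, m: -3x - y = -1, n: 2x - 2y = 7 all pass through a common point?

Lines aᵢx + bᵢy = cᵢ with pairwise distinct directions are concurrent exactly when det[aᵢ bᵢ cᵢ] = 0.
Here the determinant is 11.
Nonzero, so no common point exists.

No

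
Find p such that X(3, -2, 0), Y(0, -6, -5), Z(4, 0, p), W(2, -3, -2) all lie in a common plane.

Normal to plane XYW: n = (3, -1, -1); plane equation n·P = 11.
Requiring n·Z = 11: (-1)p + (12) = 11.
So p = 1.

1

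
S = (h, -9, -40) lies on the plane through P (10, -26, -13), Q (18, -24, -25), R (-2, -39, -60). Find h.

Coplanarity requires PQ · (PR × PS) = 0.
PQ = (8, 2, -12), PR = (-12, -13, -47); the triple product is linear in h with coefficient -250 and constant term 13500.
Setting it to zero: h = 54.

54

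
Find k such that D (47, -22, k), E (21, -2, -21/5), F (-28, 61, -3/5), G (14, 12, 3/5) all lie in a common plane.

The points are coplanar iff DE · (DF × DG) = 0.
Expanding, this is linear in k: (245)k + (-1323) = 0.
So k = 27/5.

27/5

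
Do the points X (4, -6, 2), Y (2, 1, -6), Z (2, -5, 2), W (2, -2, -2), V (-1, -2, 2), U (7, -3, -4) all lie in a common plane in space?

No

The plane through X, Y, Z has normal n = XY × XZ = (8, 16, 12) and equation n·P = -40.
Checking the remaining points: n·W = -40, n·V = -16, n·U = -40.
Since n·V = -16 ≠ -40, V is off the plane and the points are not all coplanar.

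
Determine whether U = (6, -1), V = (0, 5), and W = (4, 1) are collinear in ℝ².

Yes

UV = (-6, 6), UW = (-2, 2).
Twice the signed area of △UVW is (-6)(2) − (6)(-2) = 0.
The triangle is degenerate (zero area), so the points are collinear.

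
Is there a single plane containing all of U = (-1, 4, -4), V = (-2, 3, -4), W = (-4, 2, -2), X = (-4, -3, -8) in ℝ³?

No

A normal to the plane through U, V, W is n = UV × UW = (-2, 2, -1).
The plane has equation n·P = 14. For X: n·X = 10.
10 ≠ 14, so X is off the plane.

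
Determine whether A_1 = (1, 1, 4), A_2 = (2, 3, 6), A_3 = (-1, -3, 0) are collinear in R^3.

Yes

A_1A_2 = (1, 2, 2), A_1A_3 = (-2, -4, -4).
Each component of A_1A_3 is -2 times the corresponding component of A_1A_2, so A_1A_3 = -2·A_1A_2 and the points are collinear.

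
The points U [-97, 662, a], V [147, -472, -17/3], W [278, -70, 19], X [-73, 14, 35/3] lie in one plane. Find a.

131/3

The points are coplanar iff UV · (UW × UX) = 0.
Expanding, this is linear in a: (-152106)a + (6641962) = 0.
So a = 131/3.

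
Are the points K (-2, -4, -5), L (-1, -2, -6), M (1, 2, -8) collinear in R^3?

Yes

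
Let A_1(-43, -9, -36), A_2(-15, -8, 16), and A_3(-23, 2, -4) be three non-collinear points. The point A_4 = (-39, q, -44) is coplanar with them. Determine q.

22

A normal to the plane is n = A_1A_2 × A_1A_3 = (-540, 144, 288).
A_4 lies in the plane iff n · A_1A_4 = 0.
This gives (144)q + (-3168) = 0, so q = 22.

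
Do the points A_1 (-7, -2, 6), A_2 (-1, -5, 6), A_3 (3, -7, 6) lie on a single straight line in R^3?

Yes

A_1A_2 = (6, -3, 0), A_1A_3 = (10, -5, 0).
A_1A_2 × A_1A_3 = (0, 0, 0).
The cross product vanishes, so the three points are collinear.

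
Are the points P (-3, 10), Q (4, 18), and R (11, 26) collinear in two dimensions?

Yes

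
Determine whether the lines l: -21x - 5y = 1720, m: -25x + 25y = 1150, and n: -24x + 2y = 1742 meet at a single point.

Intersecting l and m: solving the 2×2 system gives (x, y) = (-75, -29).
Substitute into n: (-24)(-75) + (2)(-29) = 1742.
This equals 1742, so (-75, -29) lies on all three lines and they are concurrent.

Yes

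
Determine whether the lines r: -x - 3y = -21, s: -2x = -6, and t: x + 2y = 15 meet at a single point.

Intersecting r and s: solving the 2×2 system gives (x, y) = (3, 6).
Substitute into t: (1)(3) + (2)(6) = 15.
This equals 15, so (3, 6) lies on all three lines and they are concurrent.

Yes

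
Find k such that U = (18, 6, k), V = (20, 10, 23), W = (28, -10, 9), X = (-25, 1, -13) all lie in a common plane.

18

Coplanarity ⇔ det[UV; UW; UX] = 0.
Expanding, this is linear in k: (972)k + (-17496) = 0.
So k = 18.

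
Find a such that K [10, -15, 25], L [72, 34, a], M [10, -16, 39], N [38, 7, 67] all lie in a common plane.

114

Normal to plane KMN: n = (-350, 392, 28); plane equation n·P = -8680.
Requiring n·L = -8680: (28)a + (-11872) = -8680.
So a = 114.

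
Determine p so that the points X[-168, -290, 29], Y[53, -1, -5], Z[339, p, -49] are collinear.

Collinearity requires XY × XZ = 0; each component is linear in p.
The x-component gives (34)p + (-12682) = 0, so p = 373.
The remaining components then also vanish.

373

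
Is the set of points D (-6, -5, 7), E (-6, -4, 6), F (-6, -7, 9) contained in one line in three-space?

Yes

DE = (0, 1, -1), DF = (0, -2, 2).
Each component of DF is -2 times the corresponding component of DE, so DF = -2·DE and the points are collinear.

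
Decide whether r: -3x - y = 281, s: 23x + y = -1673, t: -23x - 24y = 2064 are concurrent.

Lines aᵢx + bᵢy = cᵢ with pairwise distinct directions are concurrent exactly when det[aᵢ bᵢ cᵢ] = 0.
Here the determinant is -25392.
Nonzero, so no common point exists.

No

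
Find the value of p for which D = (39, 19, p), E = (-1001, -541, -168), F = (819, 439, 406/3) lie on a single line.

Direction EF = (1820, 980, 910/3). From the x-coordinate of D, the parameter along the line is τ = (39 − (-1001))/1820 = 4/7.
Then p = (-168) + 4/7·(910/3) = 16/3.

16/3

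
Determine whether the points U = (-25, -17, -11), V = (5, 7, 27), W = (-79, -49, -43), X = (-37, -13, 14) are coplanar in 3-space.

With U as base: UV = (30, 24, 38), UW = (-54, -32, -32), UX = (-12, 4, 25).
UW × UX = (-672, 1734, -600).
UV · (UW × UX) = -1344.
Since -1344 ≠ 0, the four points are not coplanar.

No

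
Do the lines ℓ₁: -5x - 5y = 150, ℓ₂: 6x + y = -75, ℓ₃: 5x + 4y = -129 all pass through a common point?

Yes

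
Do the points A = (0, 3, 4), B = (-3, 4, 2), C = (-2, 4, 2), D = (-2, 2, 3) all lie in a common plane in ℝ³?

No

With A as base: AB = (-3, 1, -2), AC = (-2, 1, -2), AD = (-2, -1, -1).
AC × AD = (-3, 2, 4).
AB · (AC × AD) = 3.
Since 3 ≠ 0, the four points are not coplanar.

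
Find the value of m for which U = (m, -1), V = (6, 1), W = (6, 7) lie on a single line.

Collinearity: (U − V) must be parallel to (W − V) = (0, 6).
Cross-multiplying the components: (m − 6)·(6) = (-2)·(0).
Solving gives m = 6.

6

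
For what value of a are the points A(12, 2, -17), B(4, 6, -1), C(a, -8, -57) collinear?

32

Direction AB = (-8, 4, 16). From the y-coordinate of C, the parameter along the line is τ = (-8 − 2)/4 = -5/2.
Then a = 12 + (-5/2)·(-8) = 32.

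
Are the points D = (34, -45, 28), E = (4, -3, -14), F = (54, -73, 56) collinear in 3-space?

DE = (-30, 42, -42), DF = (20, -28, 28).
DE × DF = (0, 0, 0).
The cross product vanishes, so the three points are collinear.

Yes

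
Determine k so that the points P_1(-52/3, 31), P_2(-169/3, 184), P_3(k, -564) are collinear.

403/3

The three points are collinear iff det[P_1P_2; P_1P_3] = 0.
This determinant is linear in k: (-153)k + (20553) = 0, so k = 403/3.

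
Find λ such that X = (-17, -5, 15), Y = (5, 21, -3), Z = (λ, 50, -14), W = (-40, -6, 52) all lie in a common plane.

Normal to plane XYW: n = (944, -400, 576); plane equation n·P = -5408.
Requiring n·Z = -5408: (944)λ + (-28064) = -5408.
So λ = 24.

24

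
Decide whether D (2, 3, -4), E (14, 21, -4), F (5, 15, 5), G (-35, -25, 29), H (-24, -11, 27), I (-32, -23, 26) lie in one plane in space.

The plane through D, E, F has normal n = DE × DF = (162, -108, 90) and equation n·P = -360.
Checking the remaining points: n·G = -360, n·H = -270, n·I = -360.
Since n·H = -270 ≠ -360, H is off the plane and the points are not all coplanar.

No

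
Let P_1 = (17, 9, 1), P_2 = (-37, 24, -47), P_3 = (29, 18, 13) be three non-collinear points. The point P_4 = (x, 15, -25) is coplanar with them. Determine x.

-12

Coplanarity requires P_1P_2 · (P_1P_3 × P_1P_4) = 0.
P_1P_2 = (-54, 15, -48), P_1P_3 = (12, 9, 12); the triple product is linear in x with coefficient 612 and constant term 7344.
Setting it to zero: x = -12.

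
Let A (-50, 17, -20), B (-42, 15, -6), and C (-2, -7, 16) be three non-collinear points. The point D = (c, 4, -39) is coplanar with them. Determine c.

The plane through A, B, C has equation 264x + 384y − 96z = -4752.
Substituting D: (264)c + (5280) = -4752, so c = -38.

-38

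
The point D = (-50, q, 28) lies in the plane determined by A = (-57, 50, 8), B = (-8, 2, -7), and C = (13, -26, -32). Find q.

52

Coplanarity requires AB · (AC × AD) = 0.
AB = (49, -48, -15), AC = (70, -76, -40); the triple product is linear in q with coefficient 910 and constant term -47320.
Setting it to zero: q = 52.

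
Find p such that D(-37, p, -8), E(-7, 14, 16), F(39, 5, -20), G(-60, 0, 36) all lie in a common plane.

Coplanarity ⇔ det[DE; DF; DG] = 0.
Expanding, this is linear in p: (-988)p + (-33592) = 0.
So p = -34.

-34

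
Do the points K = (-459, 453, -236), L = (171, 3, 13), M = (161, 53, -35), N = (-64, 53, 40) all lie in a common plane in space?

The four points are coplanar iff the 3×3 determinant with rows KL, KM, KN is zero.
Rows: (630, -450, 249), (620, -400, 201), (395, -400, 276).
Expanding along the first row: (630)(-30000) − (-450)(91725) + (249)(-90000) = -33750.
Nonzero ⇒ not coplanar.

No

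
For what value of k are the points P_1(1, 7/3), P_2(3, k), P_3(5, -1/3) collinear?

Collinearity: (P_2 − P_1) must be parallel to (P_3 − P_1) = (4, -8/3).
Cross-multiplying the components: (k − 7/3)·(4) = (2)·(-8/3).
Solving gives k = 1.

1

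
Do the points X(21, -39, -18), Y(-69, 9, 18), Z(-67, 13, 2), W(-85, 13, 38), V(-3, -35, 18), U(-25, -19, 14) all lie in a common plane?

The plane through X, Y, Z has normal n = XY × XZ = (-912, -1368, -456) and equation n·P = 42408.
Checking the remaining points: n·W = 42408, n·V = 42408, n·U = 42408.
All equal 42408, so all 6 points lie in one plane.

Yes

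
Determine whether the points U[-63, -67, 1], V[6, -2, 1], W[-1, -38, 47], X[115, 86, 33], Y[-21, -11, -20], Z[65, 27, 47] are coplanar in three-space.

The plane through U, V, W has normal n = UV × UW = (2990, -3174, -2029) and equation n·P = 22259.
Checking the remaining points: n·X = 3929, n·Y = 12704, n·Z = 13289.
Since n·X = 3929 ≠ 22259, X is off the plane and the points are not all coplanar.

No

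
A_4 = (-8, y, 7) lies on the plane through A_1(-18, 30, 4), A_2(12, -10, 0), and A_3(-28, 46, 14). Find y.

A normal to the plane is n = A_1A_2 × A_1A_3 = (-336, -260, 80).
A_4 lies in the plane iff n · A_1A_4 = 0.
This gives (-260)y + (4680) = 0, so y = 18.

18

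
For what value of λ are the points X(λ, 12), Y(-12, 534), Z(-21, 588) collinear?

Collinearity: (X − Y) must be parallel to (Z − Y) = (-9, 54).
Cross-multiplying the components: (λ − (-12))·(54) = (-522)·(-9).
Solving gives λ = 75.

75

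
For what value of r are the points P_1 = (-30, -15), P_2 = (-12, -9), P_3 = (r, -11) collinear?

-18

The three points are collinear iff det[P_1P_2; P_1P_3] = 0.
This determinant is linear in r: (-6)r + (-108) = 0, so r = -18.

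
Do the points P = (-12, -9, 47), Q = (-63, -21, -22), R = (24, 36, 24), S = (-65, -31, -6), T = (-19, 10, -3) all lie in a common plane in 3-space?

The plane through P, Q, R has normal n = PQ × PR = (3381, -3657, -1863) and equation n·X = -95220.
Checking the remaining points: n·S = -95220, n·T = -95220.
All equal -95220, so all 5 points lie in one plane.

Yes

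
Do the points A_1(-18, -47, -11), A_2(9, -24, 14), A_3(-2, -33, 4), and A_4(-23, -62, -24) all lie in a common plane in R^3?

No

A normal to the plane through A_1, A_2, A_3 is n = A_1A_2 × A_1A_3 = (-5, -5, 10).
The plane has equation n·P = 215. For A_4: n·A_4 = 185.
185 ≠ 215, so A_4 is off the plane.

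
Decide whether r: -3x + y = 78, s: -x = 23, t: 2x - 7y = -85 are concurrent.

No

Intersecting r and s: solving the 2×2 system gives (x, y) = (-23, 9).
Substitute into t: (2)(-23) + (-7)(9) = -109.
But t requires -85 ≠ -109, so the three lines have no common point.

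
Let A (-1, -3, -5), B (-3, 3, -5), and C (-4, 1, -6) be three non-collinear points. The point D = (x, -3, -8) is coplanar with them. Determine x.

A normal to the plane is n = AB × AC = (-6, -2, 10).
D lies in the plane iff n · AD = 0.
This gives (-6)x + (-36) = 0, so x = -6.

-6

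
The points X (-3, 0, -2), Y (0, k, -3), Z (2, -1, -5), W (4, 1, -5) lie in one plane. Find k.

Coplanarity ⇔ det[XY; XZ; XW] = 0.
Expanding, this is linear in k: (-6)k + (6) = 0.
So k = 1.

1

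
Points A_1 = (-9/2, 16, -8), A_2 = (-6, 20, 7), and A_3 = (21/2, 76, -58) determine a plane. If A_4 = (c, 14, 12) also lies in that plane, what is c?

-15/2

Coplanarity requires A_1A_2 · (A_1A_3 × A_1A_4) = 0.
A_1A_2 = (-3/2, 4, 15), A_1A_3 = (15, 60, -50); the triple product is linear in c with coefficient -1100 and constant term -8250.
Setting it to zero: c = -15/2.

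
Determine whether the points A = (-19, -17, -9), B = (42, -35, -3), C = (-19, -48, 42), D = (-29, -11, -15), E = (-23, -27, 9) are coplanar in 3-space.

The plane through A, B, C has normal n = AB × AC = (-732, -3111, -1891) and equation n·P = 83814.
Checking the remaining points: n·D = 83814, n·E = 83814.
All equal 83814, so all 5 points lie in one plane.

Yes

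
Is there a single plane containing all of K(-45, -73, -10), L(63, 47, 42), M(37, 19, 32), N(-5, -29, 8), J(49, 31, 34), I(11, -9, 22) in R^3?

The plane through K, L, M has normal n = KL × KM = (256, -272, 96) and equation n·P = 7376.
Checking the remaining points: n·N = 7376, n·J = 7376, n·I = 7376.
All equal 7376, so all 6 points lie in one plane.

Yes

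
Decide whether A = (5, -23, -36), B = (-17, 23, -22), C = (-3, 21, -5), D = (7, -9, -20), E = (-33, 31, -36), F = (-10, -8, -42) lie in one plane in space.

The plane through A, B, C has normal n = AB × AC = (810, 570, -600) and equation n·P = 12540.
Checking the remaining points: n·D = 12540, n·E = 12540, n·F = 12540.
All equal 12540, so all 6 points lie in one plane.

Yes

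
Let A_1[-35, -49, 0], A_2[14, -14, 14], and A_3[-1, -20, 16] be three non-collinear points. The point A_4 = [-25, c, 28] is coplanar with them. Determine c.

Coplanarity requires A_1A_2 · (A_1A_3 × A_1A_4) = 0.
A_1A_2 = (49, 35, 14), A_1A_3 = (34, 29, 16); the triple product is linear in c with coefficient -308 and constant term -7084.
Setting it to zero: c = -23.

-23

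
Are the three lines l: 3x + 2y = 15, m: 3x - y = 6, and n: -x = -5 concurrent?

The three lines meet at one point iff the augmented coefficient matrix [aᵢ bᵢ cᵢ] has rank < 3, i.e. its determinant vanishes.
Here the determinant is 18.
Nonzero, so no common point exists.

No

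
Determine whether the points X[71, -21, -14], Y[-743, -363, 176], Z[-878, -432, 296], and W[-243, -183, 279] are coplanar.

No

With X as base: XY = (-814, -342, 190), XZ = (-949, -411, 310), XW = (-314, -162, 293).
XZ × XW = (-70203, 180717, 24684).
XY · (XZ × XW) = 29988.
Since 29988 ≠ 0, the four points are not coplanar.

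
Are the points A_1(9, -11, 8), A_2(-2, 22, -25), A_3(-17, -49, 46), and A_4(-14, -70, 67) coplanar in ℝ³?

Yes

A normal to the plane through A_1, A_2, A_3 is n = A_1A_2 × A_1A_3 = (0, 1276, 1276).
The plane has equation n·P = -3828. For A_4: n·A_4 = -3828.
Equal, so A_4 lies in the plane and all four are coplanar.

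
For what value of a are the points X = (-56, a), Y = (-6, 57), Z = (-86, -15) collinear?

The three points are collinear iff det[XY; XZ] = 0.
This determinant is linear in a: (-80)a + (960) = 0, so a = 12.

12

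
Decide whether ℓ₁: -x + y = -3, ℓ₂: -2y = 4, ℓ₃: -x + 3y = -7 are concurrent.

Intersecting ℓ₁ and ℓ₂: solving the 2×2 system gives (x, y) = (1, -2).
Substitute into ℓ₃: (-1)(1) + (3)(-2) = -7.
This equals -7, so (1, -2) lies on all three lines and they are concurrent.

Yes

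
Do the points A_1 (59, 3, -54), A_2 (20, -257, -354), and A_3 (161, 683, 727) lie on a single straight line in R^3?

No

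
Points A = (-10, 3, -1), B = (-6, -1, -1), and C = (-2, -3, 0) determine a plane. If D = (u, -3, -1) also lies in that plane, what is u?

-4

The plane through A, B, C has equation −4x − 4y + 8z = 20.
Substituting D: (-4)u + (4) = 20, so u = -4.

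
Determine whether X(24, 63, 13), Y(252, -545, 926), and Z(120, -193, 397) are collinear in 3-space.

No

XY = (228, -608, 913), XZ = (96, -256, 384).
Comparing components 2 and 3: (-608)(384) − (913)(-256) = 256 ≠ 0, so XY and XZ are not parallel and the points are not collinear.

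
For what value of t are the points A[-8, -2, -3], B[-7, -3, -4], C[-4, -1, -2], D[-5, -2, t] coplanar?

Normal to plane ABC: n = (0, -5, 5); plane equation n·P = -5.
Requiring n·D = -5: (5)t + (10) = -5.
So t = -3.

-3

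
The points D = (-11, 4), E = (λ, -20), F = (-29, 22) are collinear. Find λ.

13

Collinearity: (E − D) must be parallel to (F − D) = (-18, 18).
Cross-multiplying the components: (λ − (-11))·(18) = (-24)·(-18).
Solving gives λ = 13.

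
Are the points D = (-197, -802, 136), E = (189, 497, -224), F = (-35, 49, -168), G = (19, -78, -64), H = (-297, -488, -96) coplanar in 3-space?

Yes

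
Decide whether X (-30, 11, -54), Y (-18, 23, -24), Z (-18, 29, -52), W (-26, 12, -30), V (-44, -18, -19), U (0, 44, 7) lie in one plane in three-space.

Yes

The plane through X, Y, Z has normal n = XY × XZ = (-516, 336, 72) and equation n·P = 15288.
Checking the remaining points: n·W = 15288, n·V = 15288, n·U = 15288.
All equal 15288, so all 6 points lie in one plane.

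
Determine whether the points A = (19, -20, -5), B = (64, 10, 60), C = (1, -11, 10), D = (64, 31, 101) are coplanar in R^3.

Yes

The four points are coplanar iff the 3×3 determinant with rows AB, AC, AD is zero.
Rows: (45, 30, 65), (-18, 9, 15), (45, 51, 106).
Expanding along the first row: (45)(189) − (30)(-2583) + (65)(-1323) = 0.
Zero determinant ⇒ coplanar.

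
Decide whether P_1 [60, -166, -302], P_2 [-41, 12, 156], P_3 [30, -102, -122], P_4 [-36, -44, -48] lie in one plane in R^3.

A normal to the plane through P_1, P_2, P_3 is n = P_1P_2 × P_1P_3 = (2728, 4440, -1124).
The plane has equation n·P = -233912. For P_4: n·P_4 = -239616.
-239616 ≠ -233912, so P_4 is off the plane.

No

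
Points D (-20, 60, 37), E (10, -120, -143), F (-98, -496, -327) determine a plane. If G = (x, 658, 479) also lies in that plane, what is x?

19

The plane through D, E, F has equation −34560x + 24960y − 30720z = 1052160.
Substituting G: (-34560)x + (1708800) = 1052160, so x = 19.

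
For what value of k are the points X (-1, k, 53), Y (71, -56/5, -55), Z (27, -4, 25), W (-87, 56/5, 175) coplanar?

-4/5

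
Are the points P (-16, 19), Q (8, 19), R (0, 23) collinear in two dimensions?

No

PQ = (24, 0), PR = (16, 4).
Twice the signed area of △PQR is (24)(4) − (0)(16) = 96.
The area is nonzero, so the three points are not collinear.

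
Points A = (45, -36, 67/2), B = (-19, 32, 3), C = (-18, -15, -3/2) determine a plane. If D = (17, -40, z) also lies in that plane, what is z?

33/2

A normal to the plane is n = AB × AC = (-3479/2, -637/2, 2940).
D lies in the plane iff n · AD = 0.
This gives (2940)z + (-48510) = 0, so z = 33/2.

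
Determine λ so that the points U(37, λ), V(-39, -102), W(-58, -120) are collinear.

-30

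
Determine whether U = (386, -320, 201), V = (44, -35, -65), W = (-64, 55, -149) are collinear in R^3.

UV = (-342, 285, -266), UW = (-450, 375, -350).
UV × UW = (0, 0, 0).
The cross product vanishes, so the three points are collinear.

Yes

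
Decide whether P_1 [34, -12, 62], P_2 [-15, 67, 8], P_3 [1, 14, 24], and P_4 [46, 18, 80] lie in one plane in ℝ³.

The four points are coplanar iff the 3×3 determinant with rows P_1P_2, P_1P_3, P_1P_4 is zero.
Rows: (-49, 79, -54), (-33, 26, -38), (12, 30, 18).
Expanding along the first row: (-49)(1608) − (79)(-138) + (-54)(-1302) = 2418.
Nonzero ⇒ not coplanar.

No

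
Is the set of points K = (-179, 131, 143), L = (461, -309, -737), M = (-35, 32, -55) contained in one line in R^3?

Yes

KL = (640, -440, -880), KM = (144, -99, -198).
KL × KM = (0, 0, 0).
The cross product vanishes, so the three points are collinear.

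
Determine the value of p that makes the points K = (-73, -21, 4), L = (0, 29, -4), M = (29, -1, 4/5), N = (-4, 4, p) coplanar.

Normal to plane KLM: n = (0, -2912/5, -3640); plane equation n·P = -11648/5.
Requiring n·N = -11648/5: (-3640)p + (-11648/5) = -11648/5.
So p = 0.

0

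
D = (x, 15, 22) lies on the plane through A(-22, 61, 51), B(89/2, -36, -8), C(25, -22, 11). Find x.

21/2

A normal to the plane is n = AB × AC = (-1017, -113, -1921/2).
D lies in the plane iff n · AD = 0.
This gives (-1017)x + (21357/2) = 0, so x = 21/2.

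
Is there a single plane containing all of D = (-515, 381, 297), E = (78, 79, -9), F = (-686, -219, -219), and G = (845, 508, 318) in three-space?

No

With D as base: DE = (593, -302, -306), DF = (-171, -600, -516), DG = (1360, 127, 21).
DF × DG = (52932, -698169, 794283).
DE · (DF × DG) = -814884.
Since -814884 ≠ 0, the four points are not coplanar.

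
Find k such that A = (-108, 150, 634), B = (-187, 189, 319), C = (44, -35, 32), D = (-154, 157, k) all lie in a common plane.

278

The points are coplanar iff AB · (AC × AD) = 0.
Expanding, this is linear in k: (8687)k + (-2414986) = 0.
So k = 278.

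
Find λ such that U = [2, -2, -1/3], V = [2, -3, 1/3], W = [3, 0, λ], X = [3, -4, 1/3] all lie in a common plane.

The points are coplanar iff UV · (UW × UX) = 0.
Expanding, this is linear in λ: (-1)λ + (-7/3) = 0.
So λ = -7/3.

-7/3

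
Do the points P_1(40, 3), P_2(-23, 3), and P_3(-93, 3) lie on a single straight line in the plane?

P_1P_2 = (-63, 0), P_1P_3 = (-133, 0).
Checking proportionality: P_1P_3 = 19/9·P_1P_2, so the vectors are parallel and the points are collinear.

Yes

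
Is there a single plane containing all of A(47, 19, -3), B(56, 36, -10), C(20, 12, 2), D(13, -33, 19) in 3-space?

The four points are coplanar iff the 3×3 determinant with rows AB, AC, AD is zero.
Rows: (9, 17, -7), (-27, -7, 5), (-34, -52, 22).
Expanding along the first row: (9)(106) − (17)(-424) + (-7)(1166) = 0.
Zero determinant ⇒ coplanar.

Yes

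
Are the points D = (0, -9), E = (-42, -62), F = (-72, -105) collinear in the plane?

No

DE = (-42, -53), DF = (-72, -96).
Twice the signed area of △DEF is (-42)(-96) − (-53)(-72) = 216.
The area is nonzero, so the three points are not collinear.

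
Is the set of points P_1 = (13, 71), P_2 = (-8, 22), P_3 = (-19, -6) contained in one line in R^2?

No

P_1P_2 = (-21, -49), P_1P_3 = (-32, -77).
det[P_1P_2; P_1P_3] = (-21)(-77) − (-49)(-32) = 49.
The determinant is nonzero, so they are not collinear.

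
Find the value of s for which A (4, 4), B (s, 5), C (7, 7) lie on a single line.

5

Collinearity: (B − A) must be parallel to (C − A) = (3, 3).
Cross-multiplying the components: (s − 4)·(3) = (1)·(3).
Solving gives s = 5.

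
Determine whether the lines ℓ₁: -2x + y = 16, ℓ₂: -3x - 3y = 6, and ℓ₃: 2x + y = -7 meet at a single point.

No

Intersecting ℓ₁ and ℓ₂: solving the 2×2 system gives (x, y) = (-6, 4).
Substitute into ℓ₃: (2)(-6) + (1)(4) = -8.
But ℓ₃ requires -7 ≠ -8, so the three lines have no common point.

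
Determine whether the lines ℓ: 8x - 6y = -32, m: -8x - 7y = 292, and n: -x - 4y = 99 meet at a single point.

Intersecting ℓ and m: solving the 2×2 system gives (x, y) = (-19, -20).
Substitute into n: (-1)(-19) + (-4)(-20) = 99.
This equals 99, so (-19, -20) lies on all three lines and they are concurrent.

Yes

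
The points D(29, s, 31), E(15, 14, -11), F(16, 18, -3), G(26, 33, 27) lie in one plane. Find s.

35

The points are coplanar iff DE · (DF × DG) = 0.
Expanding, this is linear in s: (-50)s + (1750) = 0.
So s = 35.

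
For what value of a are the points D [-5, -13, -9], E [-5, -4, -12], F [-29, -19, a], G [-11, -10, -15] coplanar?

Coplanarity ⇔ det[DE; DF; DG] = 0.
Expanding, this is linear in a: (-54)a + (-1458) = 0.
So a = -27.

-27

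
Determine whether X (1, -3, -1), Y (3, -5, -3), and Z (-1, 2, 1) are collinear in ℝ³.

No

XY = (2, -2, -2), XZ = (-2, 5, 2).
XY × XZ = (6, 0, 6).
The cross product is nonzero, so the points do not lie on one line.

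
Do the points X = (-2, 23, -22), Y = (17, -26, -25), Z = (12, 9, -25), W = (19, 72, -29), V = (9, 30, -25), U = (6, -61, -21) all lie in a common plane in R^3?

The plane through X, Y, Z has normal n = XY × XZ = (105, 15, 420) and equation n·P = -9105.
Checking the remaining points: n·W = -9105, n·V = -9105, n·U = -9105.
All equal -9105, so all 6 points lie in one plane.

Yes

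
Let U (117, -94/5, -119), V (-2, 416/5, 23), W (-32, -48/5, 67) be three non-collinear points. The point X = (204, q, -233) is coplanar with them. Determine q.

Coplanarity requires UV · (UW × UX) = 0.
UV = (-119, 102, 142), UW = (-149, 46/5, 186); the triple product is linear in q with coefficient 976 and constant term -262544/5.
Setting it to zero: q = 269/5.

269/5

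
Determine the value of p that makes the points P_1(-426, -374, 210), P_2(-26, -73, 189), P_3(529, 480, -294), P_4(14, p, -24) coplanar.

20

Coplanarity ⇔ det[P_1P_2; P_1P_3; P_1P_4] = 0.
Expanding, this is linear in p: (181545)p + (-3630900) = 0.
So p = 20.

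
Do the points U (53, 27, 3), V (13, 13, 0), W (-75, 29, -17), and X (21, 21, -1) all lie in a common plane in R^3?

No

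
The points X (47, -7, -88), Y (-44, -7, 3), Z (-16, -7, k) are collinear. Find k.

-25

Collinearity requires XY × XZ = 0; each component is linear in k.
The y-component gives (91)k + (2275) = 0, so k = -25.
The remaining components then also vanish.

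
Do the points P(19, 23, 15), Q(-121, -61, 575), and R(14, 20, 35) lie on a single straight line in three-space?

PQ = (-140, -84, 560), PR = (-5, -3, 20).
PQ × PR = (0, 0, 0).
The cross product vanishes, so the three points are collinear.

Yes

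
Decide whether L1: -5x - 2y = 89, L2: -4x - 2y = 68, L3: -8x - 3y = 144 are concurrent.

Yes

Intersecting L1 and L2: solving the 2×2 system gives (x, y) = (-21, 8).
Substitute into L3: (-8)(-21) + (-3)(8) = 144.
This equals 144, so (-21, 8) lies on all three lines and they are concurrent.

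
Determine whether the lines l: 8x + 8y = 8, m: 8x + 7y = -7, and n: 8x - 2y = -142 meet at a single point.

Lines aᵢx + bᵢy = cᵢ with pairwise distinct directions are concurrent exactly when det[aᵢ bᵢ cᵢ] = 0.
Here the determinant is 0.
It vanishes, so the lines are concurrent at (-14, 15).

Yes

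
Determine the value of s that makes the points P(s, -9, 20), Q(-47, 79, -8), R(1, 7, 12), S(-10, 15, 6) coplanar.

17

The points are coplanar iff PQ · (PR × PS) = 0.
Expanding, this is linear in s: (-272)s + (4624) = 0.
So s = 17.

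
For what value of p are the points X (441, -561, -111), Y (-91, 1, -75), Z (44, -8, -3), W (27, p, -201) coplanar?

-318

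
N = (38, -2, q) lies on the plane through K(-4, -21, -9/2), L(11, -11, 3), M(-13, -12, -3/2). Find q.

12

A normal to the plane is n = KL × KM = (-75/2, -225/2, 225).
N lies in the plane iff n · KN = 0.
This gives (225)q + (-2700) = 0, so q = 12.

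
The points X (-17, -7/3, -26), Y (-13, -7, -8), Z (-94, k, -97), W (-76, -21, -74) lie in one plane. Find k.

-70/3

Coplanarity ⇔ det[XY; XZ; XW] = 0.
Expanding, this is linear in k: (870)k + (20300) = 0.
So k = -70/3.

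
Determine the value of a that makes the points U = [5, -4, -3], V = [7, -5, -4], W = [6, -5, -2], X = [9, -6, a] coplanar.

Coplanarity ⇔ det[UV; UW; UX] = 0.
Expanding, this is linear in a: (-1)a + (-5) = 0.
So a = -5.

-5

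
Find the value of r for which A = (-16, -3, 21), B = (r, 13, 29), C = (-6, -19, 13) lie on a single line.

Direction AC = (10, -16, -8). From the y-coordinate of B, the parameter along the line is τ = (13 − (-3))/(-16) = -1.
Then r = (-16) + (-1)·(10) = -26.

-26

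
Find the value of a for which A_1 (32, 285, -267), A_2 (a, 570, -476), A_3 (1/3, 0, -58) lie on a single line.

Collinearity requires A_1A_2 × A_1A_3 = 0; each component is linear in a.
The y-component gives (-209)a + (39919/3) = 0, so a = 191/3.
The remaining components then also vanish.

191/3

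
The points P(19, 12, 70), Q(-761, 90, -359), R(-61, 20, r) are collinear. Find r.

26

Direction PQ = (-780, 78, -429). From the x-coordinate of R, the parameter along the line is τ = (-61 − 19)/(-780) = 4/39.
Then r = 70 + 4/39·(-429) = 26.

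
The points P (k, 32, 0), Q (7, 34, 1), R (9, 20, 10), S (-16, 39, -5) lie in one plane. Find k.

Coplanarity ⇔ det[PQ; PR; PS] = 0.
Expanding, this is linear in k: (-39)k + (-429) = 0.
So k = -11.

-11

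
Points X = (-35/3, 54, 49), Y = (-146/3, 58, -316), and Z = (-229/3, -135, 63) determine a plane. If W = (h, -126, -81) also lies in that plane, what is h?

-265/3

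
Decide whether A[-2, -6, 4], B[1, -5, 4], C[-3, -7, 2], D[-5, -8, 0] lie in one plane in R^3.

No

A normal to the plane through A, B, C is n = AB × AC = (-2, 6, -2).
The plane has equation n·P = -40. For D: n·D = -38.
-38 ≠ -40, so D is off the plane.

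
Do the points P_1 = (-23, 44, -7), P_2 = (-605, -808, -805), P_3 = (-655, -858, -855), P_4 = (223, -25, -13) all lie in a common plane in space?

Yes

The four points are coplanar iff the 3×3 determinant with rows P_1P_2, P_1P_3, P_1P_4 is zero.
Rows: (-582, -852, -798), (-632, -902, -848), (246, -69, -6).
Expanding along the first row: (-582)(-53100) − (-852)(212400) + (-798)(265500) = 0.
Zero determinant ⇒ coplanar.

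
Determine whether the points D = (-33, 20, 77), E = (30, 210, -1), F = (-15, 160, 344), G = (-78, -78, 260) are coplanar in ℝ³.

The four points are coplanar iff the 3×3 determinant with rows DE, DF, DG is zero.
Rows: (63, 190, -78), (18, 140, 267), (-45, -98, 183).
Expanding along the first row: (63)(51786) − (190)(15309) + (-78)(4536) = 0.
Zero determinant ⇒ coplanar.

Yes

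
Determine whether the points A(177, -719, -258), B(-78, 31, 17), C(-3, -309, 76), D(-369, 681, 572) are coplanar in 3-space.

The four points are coplanar iff the 3×3 determinant with rows AB, AC, AD is zero.
Rows: (-255, 750, 275), (-180, 410, 334), (-546, 1400, 830).
Expanding along the first row: (-255)(-127300) − (750)(32964) + (275)(-28140) = 0.
Zero determinant ⇒ coplanar.

Yes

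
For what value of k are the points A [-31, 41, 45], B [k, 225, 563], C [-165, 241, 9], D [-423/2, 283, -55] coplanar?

Normal to plane ACD: n = (-11288, -6902, 3672); plane equation n·P = 232186.
Requiring n·B = 232186: (-11288)k + (514386) = 232186.
So k = 25.

25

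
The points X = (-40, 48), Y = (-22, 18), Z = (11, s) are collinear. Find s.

-37

The three points are collinear iff det[XY; XZ] = 0.
This determinant is linear in s: (18)s + (666) = 0, so s = -37.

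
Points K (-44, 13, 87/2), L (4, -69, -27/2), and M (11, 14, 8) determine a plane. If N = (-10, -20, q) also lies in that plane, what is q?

11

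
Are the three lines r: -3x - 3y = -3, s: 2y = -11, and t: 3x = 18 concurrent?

No

Lines aᵢx + bᵢy = cᵢ with pairwise distinct directions are concurrent exactly when det[aᵢ bᵢ cᵢ] = 0.
Here the determinant is 9.
Nonzero, so no common point exists.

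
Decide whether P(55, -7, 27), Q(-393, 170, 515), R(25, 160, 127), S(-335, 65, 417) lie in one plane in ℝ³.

No

A normal to the plane through P, Q, R is n = PQ × PR = (-63796, 30160, -69506).
The plane has equation n·X = -5596562. For S: n·S = -5651942.
-5651942 ≠ -5596562, so S is off the plane.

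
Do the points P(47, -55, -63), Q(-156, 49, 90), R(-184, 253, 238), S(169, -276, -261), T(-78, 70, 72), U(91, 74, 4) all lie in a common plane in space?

The plane through P, Q, R has normal n = PQ × PR = (-15820, 25760, -38500) and equation n·X = 265160.
Checking the remaining points: n·S = 265160, n·T = 265160, n·U = 312620.
Since n·U = 312620 ≠ 265160, U is off the plane and the points are not all coplanar.

No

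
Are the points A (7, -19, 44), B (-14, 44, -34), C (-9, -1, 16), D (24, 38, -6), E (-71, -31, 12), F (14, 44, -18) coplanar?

Yes

The plane through A, B, C has normal n = AB × AC = (-360, 660, 630) and equation n·P = 12660.
Checking the remaining points: n·D = 12660, n·E = 12660, n·F = 12660.
All equal 12660, so all 6 points lie in one plane.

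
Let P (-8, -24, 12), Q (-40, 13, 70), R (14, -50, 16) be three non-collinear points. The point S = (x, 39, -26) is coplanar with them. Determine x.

-61

Coplanarity requires PQ · (PR × PS) = 0.
PQ = (-32, 37, 58), PR = (22, -26, 4); the triple product is linear in x with coefficient 1656 and constant term 101016.
Setting it to zero: x = -61.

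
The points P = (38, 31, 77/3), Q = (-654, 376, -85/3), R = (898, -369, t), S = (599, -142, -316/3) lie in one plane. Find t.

137/3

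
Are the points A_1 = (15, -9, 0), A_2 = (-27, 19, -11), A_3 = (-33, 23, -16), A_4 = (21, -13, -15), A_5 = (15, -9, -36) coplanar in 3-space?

The plane through A_1, A_2, A_3 has normal n = A_1A_2 × A_1A_3 = (-96, -144, 0) and equation n·P = -144.
Checking the remaining points: n·A_4 = -144, n·A_5 = -144.
All equal -144, so all 5 points lie in one plane.

Yes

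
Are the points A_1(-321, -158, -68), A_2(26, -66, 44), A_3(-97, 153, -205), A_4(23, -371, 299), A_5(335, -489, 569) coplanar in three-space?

No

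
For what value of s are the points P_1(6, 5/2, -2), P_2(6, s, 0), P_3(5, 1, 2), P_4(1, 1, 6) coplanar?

3/2

Normal to plane P_1P_3P_4: n = (-6, -12, -6); plane equation n·P = -54.
Requiring n·P_2 = -54: (-12)s + (-36) = -54.
So s = 3/2.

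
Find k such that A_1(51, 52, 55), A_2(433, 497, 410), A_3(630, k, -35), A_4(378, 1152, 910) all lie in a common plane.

-93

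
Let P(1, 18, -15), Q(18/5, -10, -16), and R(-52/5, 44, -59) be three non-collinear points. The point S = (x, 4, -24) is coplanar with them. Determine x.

A normal to the plane is n = PQ × PR = (1258, 629/5, -1258/5).
S lies in the plane iff n · PS = 0.
This gives (1258)x + (-3774/5) = 0, so x = 3/5.

3/5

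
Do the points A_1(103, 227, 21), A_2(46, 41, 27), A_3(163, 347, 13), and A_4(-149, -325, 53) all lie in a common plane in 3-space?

No

A normal to the plane through A_1, A_2, A_3 is n = A_1A_2 × A_1A_3 = (768, -96, 4320).
The plane has equation n·P = 148032. For A_4: n·A_4 = 145728.
145728 ≠ 148032, so A_4 is off the plane.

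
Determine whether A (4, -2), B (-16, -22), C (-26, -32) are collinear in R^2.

Yes

AB = (-20, -20), AC = (-30, -30).
Twice the signed area of △ABC is (-20)(-30) − (-20)(-30) = 0.
The triangle is degenerate (zero area), so the points are collinear.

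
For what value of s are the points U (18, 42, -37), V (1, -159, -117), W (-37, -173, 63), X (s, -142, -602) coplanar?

Coplanarity ⇔ det[UV; UW; UX] = 0.
Expanding, this is linear in s: (-37300)s + (3730000) = 0.
So s = 100.

100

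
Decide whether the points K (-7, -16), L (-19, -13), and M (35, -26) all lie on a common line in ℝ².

No

KL = (-12, 3), KM = (42, -10).
det[KL; KM] = (-12)(-10) − (3)(42) = -6.
The determinant is nonzero, so they are not collinear.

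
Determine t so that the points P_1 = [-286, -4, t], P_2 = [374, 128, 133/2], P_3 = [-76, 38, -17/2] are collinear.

-87/2

Collinearity requires P_1P_2 × P_1P_3 = 0; each component is linear in t.
The x-component gives (-90)t + (-3915) = 0, so t = -87/2.
The remaining components then also vanish.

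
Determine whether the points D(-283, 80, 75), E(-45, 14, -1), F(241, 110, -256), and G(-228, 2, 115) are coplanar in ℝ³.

With D as base: DE = (238, -66, -76), DF = (524, 30, -331), DG = (55, -78, 40).
DF × DG = (-24618, -39165, -42522).
DE · (DF × DG) = -42522.
Since -42522 ≠ 0, the four points are not coplanar.

No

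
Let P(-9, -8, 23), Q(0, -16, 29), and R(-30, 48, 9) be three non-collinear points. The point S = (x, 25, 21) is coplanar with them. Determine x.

-12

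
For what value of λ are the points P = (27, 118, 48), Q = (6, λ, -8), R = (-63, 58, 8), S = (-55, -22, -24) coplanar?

-8

The points are coplanar iff PQ · (PR × PS) = 0.
Expanding, this is linear in λ: (-3200)λ + (-25600) = 0.
So λ = -8.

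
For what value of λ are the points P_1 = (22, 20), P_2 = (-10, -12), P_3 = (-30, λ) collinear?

-32

Collinearity: (P_3 − P_1) must be parallel to (P_2 − P_1) = (-32, -32).
Cross-multiplying the components: (λ − 20)·(-32) = (-52)·(-32).
Solving gives λ = -32.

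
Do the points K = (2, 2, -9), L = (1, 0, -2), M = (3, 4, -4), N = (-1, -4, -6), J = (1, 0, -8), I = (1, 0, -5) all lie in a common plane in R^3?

The plane through K, L, M has normal n = KL × KM = (-24, 12, 0) and equation n·P = -24.
Checking the remaining points: n·N = -24, n·J = -24, n·I = -24.
All equal -24, so all 6 points lie in one plane.

Yes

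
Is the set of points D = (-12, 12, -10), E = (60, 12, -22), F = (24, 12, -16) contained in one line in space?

DE = (72, 0, -12), DF = (36, 0, -6).
DE × DF = (0, 0, 0).
The cross product vanishes, so the three points are collinear.

Yes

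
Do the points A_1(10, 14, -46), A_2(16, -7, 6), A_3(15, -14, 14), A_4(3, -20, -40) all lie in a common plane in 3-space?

No

With A_1 as base: A_1A_2 = (6, -21, 52), A_1A_3 = (5, -28, 60), A_1A_4 = (-7, -34, 6).
A_1A_3 × A_1A_4 = (1872, -450, -366).
A_1A_2 · (A_1A_3 × A_1A_4) = 1650.
Since 1650 ≠ 0, the four points are not coplanar.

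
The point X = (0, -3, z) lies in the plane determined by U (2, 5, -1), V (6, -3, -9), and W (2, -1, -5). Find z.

-5

Coplanarity requires UV · (UW × UX) = 0.
UV = (4, -8, -8), UW = (0, -6, -4); the triple product is linear in z with coefficient -24 and constant term -120.
Setting it to zero: z = -5.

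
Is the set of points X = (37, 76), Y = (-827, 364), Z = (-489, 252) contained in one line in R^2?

No

XY = (-864, 288), XZ = (-526, 176).
det[XY; XZ] = (-864)(176) − (288)(-526) = -576.
The determinant is nonzero, so they are not collinear.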